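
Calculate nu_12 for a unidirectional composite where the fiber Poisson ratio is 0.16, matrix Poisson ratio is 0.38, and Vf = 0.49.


nu_12 = nu_f*Vf + nu_m*(1-Vf) = 0.16*0.49 + 0.38*0.51 = 0.2722

0.2722


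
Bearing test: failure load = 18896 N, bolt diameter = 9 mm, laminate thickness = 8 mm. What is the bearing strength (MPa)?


sigma_br = F/(d*h) = 18896/(9*8) = 262.4 MPa

262.4 MPa


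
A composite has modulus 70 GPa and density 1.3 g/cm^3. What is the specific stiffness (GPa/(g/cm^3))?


Specific stiffness = E/rho = 70/1.3 = 53.8 GPa/(g/cm^3)

53.8 GPa/(g/cm^3)


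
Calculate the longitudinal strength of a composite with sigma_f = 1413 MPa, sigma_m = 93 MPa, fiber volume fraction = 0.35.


sigma_1 = sigma_f*Vf + sigma_m*(1-Vf) = 1413*0.35 + 93*0.65 = 555.0 MPa

555.0 MPa


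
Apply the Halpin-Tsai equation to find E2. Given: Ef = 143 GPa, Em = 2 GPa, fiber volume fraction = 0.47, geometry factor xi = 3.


eta = (Ef/Em - 1)/(Ef/Em + xi) = (71.5 - 1)/(71.5 + 3) = 0.9463
E2 = Em*(1+xi*eta*Vf)/(1-eta*Vf) = 8.41 GPa

8.41 GPa


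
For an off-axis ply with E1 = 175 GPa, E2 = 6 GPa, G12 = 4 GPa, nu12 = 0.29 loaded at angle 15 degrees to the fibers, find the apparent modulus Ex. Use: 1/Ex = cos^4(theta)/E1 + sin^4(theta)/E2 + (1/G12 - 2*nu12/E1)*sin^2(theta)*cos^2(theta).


cos^4(15) = 0.870513, sin^4(15) = 0.004487, sin^2(15)*cos^2(15) = 0.0625
1/G12 - 2*nu12/E1 = 1/4 - 2*0.29/175 = 0.246686 GPa^-1
1/Ex = 0.870513/175 + 0.004487/6 + 0.246686*0.0625 = 0.0211401 GPa^-1
Ex = 47.3 GPa

47.3 GPa


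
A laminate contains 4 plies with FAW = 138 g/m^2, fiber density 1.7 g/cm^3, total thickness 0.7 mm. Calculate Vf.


Vf = n * FAW / (rho_f * h * 1000) = 4 * 138 / (1.7 * 0.7 * 1000) = 0.4639

0.4639


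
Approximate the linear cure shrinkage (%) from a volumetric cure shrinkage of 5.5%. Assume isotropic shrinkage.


Linear shrinkage ≈ vol_shrink/3 = 5.5/3 = 1.833%

1.833%


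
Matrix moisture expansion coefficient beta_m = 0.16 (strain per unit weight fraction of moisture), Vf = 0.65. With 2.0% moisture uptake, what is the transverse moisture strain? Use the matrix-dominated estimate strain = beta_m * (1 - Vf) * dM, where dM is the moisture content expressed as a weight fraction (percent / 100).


dM = 2.0/100 = 0.02
strain = beta_m * (1-Vf) * dM = 0.16 * 0.35 * 0.02 = 0.00112

0.00112


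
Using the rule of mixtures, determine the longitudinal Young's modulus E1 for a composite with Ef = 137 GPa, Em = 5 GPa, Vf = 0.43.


E1 = Ef*Vf + Em*(1-Vf) = 137*0.43 + 5*0.57 = 61.76 GPa

61.76 GPa


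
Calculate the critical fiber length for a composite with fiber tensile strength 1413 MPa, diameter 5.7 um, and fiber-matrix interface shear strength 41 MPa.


Lc = sigma_f * d / (2 * tau_i) = 1413 * 5.7 / (2 * 41) = 98.2 um

98.2 um


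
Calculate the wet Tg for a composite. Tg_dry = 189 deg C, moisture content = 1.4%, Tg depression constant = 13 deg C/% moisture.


Tg_wet = Tg_dry - k*moisture = 189 - 13*1.4 = 170.8 deg C

170.8 deg C


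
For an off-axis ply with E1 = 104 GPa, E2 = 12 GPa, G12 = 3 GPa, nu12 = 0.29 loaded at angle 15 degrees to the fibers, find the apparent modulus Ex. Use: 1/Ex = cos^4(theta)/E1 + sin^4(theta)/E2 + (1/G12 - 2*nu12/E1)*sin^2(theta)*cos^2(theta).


cos^4(15) = 0.870513, sin^4(15) = 0.004487, sin^2(15)*cos^2(15) = 0.0625
1/G12 - 2*nu12/E1 = 1/3 - 2*0.29/104 = 0.327756 GPa^-1
1/Ex = 0.870513/104 + 0.004487/12 + 0.327756*0.0625 = 0.029229 GPa^-1
Ex = 34.21 GPa

34.21 GPa


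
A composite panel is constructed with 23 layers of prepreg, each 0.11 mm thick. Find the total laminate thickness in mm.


h = n * t_ply = 23 * 0.11 = 2.53 mm

2.53 mm


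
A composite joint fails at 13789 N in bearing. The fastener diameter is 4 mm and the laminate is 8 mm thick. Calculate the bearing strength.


sigma_br = F/(d*h) = 13789/(4*8) = 430.9 MPa

430.9 MPa


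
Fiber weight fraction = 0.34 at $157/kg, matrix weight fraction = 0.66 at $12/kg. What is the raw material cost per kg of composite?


Cost = cost_f*Wf + cost_m*Wm = 157*0.34 + 12*0.66 = $61.3/kg

$61.3/kg


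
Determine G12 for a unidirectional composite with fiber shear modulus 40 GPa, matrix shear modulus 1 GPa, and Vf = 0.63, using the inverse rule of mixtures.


1/G12 = Vf/Gf + (1-Vf)/Gm = 0.63/40 + 0.37/1
G12 = 2.59 GPa

2.59 GPa


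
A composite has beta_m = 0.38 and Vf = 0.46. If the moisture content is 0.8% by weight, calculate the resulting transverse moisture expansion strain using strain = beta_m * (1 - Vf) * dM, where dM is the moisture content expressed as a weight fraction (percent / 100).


dM = 0.8/100 = 0.008
strain = beta_m * (1-Vf) * dM = 0.38 * 0.54 * 0.008 = 0.0016416

0.0016416


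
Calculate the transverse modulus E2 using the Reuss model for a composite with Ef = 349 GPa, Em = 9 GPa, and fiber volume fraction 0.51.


1/E2 = Vf/Ef + (1-Vf)/Em = 0.51/349 + 0.49/9
E2 = 17.89 GPa

17.89 GPa


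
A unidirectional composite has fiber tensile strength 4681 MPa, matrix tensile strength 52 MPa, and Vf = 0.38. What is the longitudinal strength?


sigma_1 = sigma_f*Vf + sigma_m*(1-Vf) = 4681*0.38 + 52*0.62 = 1811.0 MPa

1811.0 MPa


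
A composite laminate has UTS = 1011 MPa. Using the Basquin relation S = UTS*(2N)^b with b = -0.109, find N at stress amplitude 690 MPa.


N = 0.5 * (S/UTS)^(1/b) = 0.5 * (690/1011)^(1/-0.109) = 16.6344 cycles

16.6344 cycles


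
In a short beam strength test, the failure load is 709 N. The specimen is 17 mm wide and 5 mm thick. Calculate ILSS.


ILSS = 3F/(4bh) = 3*709/(4*17*5) = 6.26 MPa

6.26 MPa


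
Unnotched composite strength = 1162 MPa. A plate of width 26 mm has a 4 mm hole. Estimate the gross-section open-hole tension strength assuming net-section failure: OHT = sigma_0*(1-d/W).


OHT = sigma_0*(1-d/W) = 1162*(1-4/26) = 983.2 MPa

983.2 MPa


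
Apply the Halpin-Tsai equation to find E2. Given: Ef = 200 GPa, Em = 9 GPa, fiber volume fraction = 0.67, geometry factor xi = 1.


eta = (Ef/Em - 1)/(Ef/Em + xi) = (22.2222 - 1)/(22.2222 + 1) = 0.9139
E2 = Em*(1+xi*eta*Vf)/(1-eta*Vf) = 37.43 GPa

37.43 GPa


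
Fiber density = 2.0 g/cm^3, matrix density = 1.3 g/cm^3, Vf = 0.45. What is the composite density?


rho_c = rho_f*Vf + rho_m*(1-Vf) = 2.0*0.45 + 1.3*0.55 = 1.615 g/cm^3

1.615 g/cm^3


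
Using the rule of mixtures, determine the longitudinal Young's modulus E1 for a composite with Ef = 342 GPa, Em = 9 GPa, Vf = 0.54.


E1 = Ef*Vf + Em*(1-Vf) = 342*0.54 + 9*0.46 = 188.82 GPa

188.82 GPa


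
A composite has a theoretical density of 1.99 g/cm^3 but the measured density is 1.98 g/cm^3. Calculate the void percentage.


Void% = (rho_theo - rho_actual)/rho_theo * 100 = (1.99 - 1.98)/1.99 * 100 = 0.5%

0.5%


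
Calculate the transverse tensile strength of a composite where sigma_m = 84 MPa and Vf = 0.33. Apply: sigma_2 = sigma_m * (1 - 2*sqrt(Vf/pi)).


factor = 1 - 2*sqrt(0.33/pi) = 0.3518
sigma_2 = 84 * 0.3518 = 29.55 MPa

29.55 MPa


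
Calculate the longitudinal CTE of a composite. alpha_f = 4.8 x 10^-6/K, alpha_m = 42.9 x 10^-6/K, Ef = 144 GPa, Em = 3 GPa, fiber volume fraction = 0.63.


E1 = Ef*Vf + Em*(1-Vf) = 91.83
alpha_1 = (alpha_f*Ef*Vf + alpha_m*Em*(1-Vf))/E1 = 5.26 x 10^-6/K

5.26 x 10^-6/K


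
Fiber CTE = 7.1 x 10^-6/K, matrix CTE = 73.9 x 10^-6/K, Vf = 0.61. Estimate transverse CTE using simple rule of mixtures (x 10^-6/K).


alpha_2 = alpha_f*Vf + alpha_m*(1-Vf) = 7.1*0.61 + 73.9*0.39 = 33.2 x 10^-6/K

33.2 x 10^-6/K


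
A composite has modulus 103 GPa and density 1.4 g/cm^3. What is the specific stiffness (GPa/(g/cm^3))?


Specific stiffness = E/rho = 103/1.4 = 73.6 GPa/(g/cm^3)

73.6 GPa/(g/cm^3)


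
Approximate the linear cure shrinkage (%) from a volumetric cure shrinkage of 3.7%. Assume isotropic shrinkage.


Linear shrinkage ≈ vol_shrink/3 = 3.7/3 = 1.233%

1.233%


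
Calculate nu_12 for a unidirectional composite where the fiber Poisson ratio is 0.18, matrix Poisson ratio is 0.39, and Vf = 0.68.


nu_12 = nu_f*Vf + nu_m*(1-Vf) = 0.18*0.68 + 0.39*0.32 = 0.2472

0.2472


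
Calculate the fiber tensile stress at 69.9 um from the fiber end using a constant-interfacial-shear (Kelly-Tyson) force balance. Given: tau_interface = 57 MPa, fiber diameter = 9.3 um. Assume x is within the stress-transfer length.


Force balance: sigma_f * (pi*d^2/4) = tau * (pi*d) * x  ->  sigma_f = 4 * tau * x / d
sigma_f = 4 * 57 * 69.9 / 9.3 = 1713.7 MPa

1713.7 MPa


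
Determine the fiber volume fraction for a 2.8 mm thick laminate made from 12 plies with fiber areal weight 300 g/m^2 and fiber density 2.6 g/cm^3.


Vf = n * FAW / (rho_f * h * 1000) = 12 * 300 / (2.6 * 2.8 * 1000) = 0.4945

0.4945


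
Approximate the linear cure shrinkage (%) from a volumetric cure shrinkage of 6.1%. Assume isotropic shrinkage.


Linear shrinkage ≈ vol_shrink/3 = 6.1/3 = 2.033%

2.033%


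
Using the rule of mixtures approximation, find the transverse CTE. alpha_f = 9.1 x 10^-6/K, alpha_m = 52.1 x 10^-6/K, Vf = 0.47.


alpha_2 = alpha_f*Vf + alpha_m*(1-Vf) = 9.1*0.47 + 52.1*0.53 = 31.9 x 10^-6/K

31.9 x 10^-6/K


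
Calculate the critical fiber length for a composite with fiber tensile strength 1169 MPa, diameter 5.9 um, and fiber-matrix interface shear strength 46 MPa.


Lc = sigma_f * d / (2 * tau_i) = 1169 * 5.9 / (2 * 46) = 75.0 um

75.0 um


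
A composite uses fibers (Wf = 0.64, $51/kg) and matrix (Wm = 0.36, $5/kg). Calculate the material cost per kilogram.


Cost = cost_f*Wf + cost_m*Wm = 51*0.64 + 5*0.36 = $34.44/kg

$34.44/kg


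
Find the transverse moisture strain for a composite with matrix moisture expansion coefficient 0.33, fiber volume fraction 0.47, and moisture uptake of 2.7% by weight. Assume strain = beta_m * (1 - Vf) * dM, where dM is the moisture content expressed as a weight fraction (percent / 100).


dM = 2.7/100 = 0.027
strain = beta_m * (1-Vf) * dM = 0.33 * 0.53 * 0.027 = 0.0047223

0.0047223


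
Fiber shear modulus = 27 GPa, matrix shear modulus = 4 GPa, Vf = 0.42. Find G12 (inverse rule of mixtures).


1/G12 = Vf/Gf + (1-Vf)/Gm = 0.42/27 + 0.58/4
G12 = 6.23 GPa

6.23 GPa


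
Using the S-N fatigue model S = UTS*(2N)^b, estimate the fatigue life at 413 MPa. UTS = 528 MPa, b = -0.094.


N = 0.5 * (S/UTS)^(1/b) = 0.5 * (413/528)^(1/-0.094) = 6.8219 cycles

6.8219 cycles


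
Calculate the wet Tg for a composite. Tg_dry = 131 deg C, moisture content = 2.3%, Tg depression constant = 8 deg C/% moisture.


Tg_wet = Tg_dry - k*moisture = 131 - 8*2.3 = 112.6 deg C

112.6 deg C


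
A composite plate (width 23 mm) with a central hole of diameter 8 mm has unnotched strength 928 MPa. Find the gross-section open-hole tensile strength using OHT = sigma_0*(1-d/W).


OHT = sigma_0*(1-d/W) = 928*(1-8/23) = 605.2 MPa

605.2 MPa


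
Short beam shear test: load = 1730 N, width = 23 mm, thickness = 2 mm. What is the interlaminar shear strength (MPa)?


ILSS = 3F/(4bh) = 3*1730/(4*23*2) = 28.21 MPa

28.21 MPa


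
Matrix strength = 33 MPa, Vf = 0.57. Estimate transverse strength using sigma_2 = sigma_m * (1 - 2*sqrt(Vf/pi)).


factor = 1 - 2*sqrt(0.57/pi) = 0.1481
sigma_2 = 33 * 0.1481 = 4.89 MPa

4.89 MPa


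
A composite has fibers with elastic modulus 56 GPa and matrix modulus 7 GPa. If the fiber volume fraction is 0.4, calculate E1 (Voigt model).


E1 = Ef*Vf + Em*(1-Vf) = 56*0.4 + 7*0.6 = 26.6 GPa

26.6 GPa


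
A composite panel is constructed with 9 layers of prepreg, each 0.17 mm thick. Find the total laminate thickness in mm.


h = n * t_ply = 9 * 0.17 = 1.53 mm

1.53 mm


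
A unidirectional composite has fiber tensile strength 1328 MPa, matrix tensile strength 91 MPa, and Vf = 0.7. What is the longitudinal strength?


sigma_1 = sigma_f*Vf + sigma_m*(1-Vf) = 1328*0.7 + 91*0.3 = 956.9 MPa

956.9 MPa


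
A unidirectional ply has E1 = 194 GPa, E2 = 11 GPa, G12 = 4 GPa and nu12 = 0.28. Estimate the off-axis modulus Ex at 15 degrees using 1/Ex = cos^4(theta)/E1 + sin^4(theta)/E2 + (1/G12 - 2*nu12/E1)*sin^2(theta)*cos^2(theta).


cos^4(15) = 0.870513, sin^4(15) = 0.004487, sin^2(15)*cos^2(15) = 0.0625
1/G12 - 2*nu12/E1 = 1/4 - 2*0.28/194 = 0.247113 GPa^-1
1/Ex = 0.870513/194 + 0.004487/11 + 0.247113*0.0625 = 0.0203397 GPa^-1
Ex = 49.16 GPa

49.16 GPa


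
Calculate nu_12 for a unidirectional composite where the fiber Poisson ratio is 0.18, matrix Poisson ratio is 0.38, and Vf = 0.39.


nu_12 = nu_f*Vf + nu_m*(1-Vf) = 0.18*0.39 + 0.38*0.61 = 0.302

0.302


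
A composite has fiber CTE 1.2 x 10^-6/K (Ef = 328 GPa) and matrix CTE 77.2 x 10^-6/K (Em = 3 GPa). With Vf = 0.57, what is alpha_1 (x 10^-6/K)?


E1 = Ef*Vf + Em*(1-Vf) = 188.25
alpha_1 = (alpha_f*Ef*Vf + alpha_m*Em*(1-Vf))/E1 = 1.72 x 10^-6/K

1.72 x 10^-6/K


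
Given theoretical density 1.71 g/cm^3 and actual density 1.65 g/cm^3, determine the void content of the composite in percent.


Void% = (rho_theo - rho_actual)/rho_theo * 100 = (1.71 - 1.65)/1.71 * 100 = 3.51%

3.51%


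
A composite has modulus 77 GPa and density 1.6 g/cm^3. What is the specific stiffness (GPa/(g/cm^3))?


Specific stiffness = E/rho = 77/1.6 = 48.1 GPa/(g/cm^3)

48.1 GPa/(g/cm^3)


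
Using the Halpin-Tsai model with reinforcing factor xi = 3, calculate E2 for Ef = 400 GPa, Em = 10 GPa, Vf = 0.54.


eta = (Ef/Em - 1)/(Ef/Em + xi) = (40.0 - 1)/(40.0 + 3) = 0.907
E2 = Em*(1+xi*eta*Vf)/(1-eta*Vf) = 48.4 GPa

48.4 GPa


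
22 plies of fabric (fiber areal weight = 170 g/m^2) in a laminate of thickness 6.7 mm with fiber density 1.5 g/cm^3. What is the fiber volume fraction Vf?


Vf = n * FAW / (rho_f * h * 1000) = 22 * 170 / (1.5 * 6.7 * 1000) = 0.3721

0.3721


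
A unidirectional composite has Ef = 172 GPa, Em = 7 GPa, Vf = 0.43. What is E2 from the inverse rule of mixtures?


1/E2 = Vf/Ef + (1-Vf)/Em = 0.43/172 + 0.57/7
E2 = 11.91 GPa

11.91 GPa


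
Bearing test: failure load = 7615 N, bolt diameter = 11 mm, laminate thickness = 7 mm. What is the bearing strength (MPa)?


sigma_br = F/(d*h) = 7615/(11*7) = 98.9 MPa

98.9 MPa


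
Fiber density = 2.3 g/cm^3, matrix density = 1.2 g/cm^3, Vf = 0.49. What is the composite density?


rho_c = rho_f*Vf + rho_m*(1-Vf) = 2.3*0.49 + 1.2*0.51 = 1.739 g/cm^3

1.739 g/cm^3


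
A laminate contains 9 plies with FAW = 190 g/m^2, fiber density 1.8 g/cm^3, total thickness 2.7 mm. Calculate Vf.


Vf = n * FAW / (rho_f * h * 1000) = 9 * 190 / (1.8 * 2.7 * 1000) = 0.3519

0.3519


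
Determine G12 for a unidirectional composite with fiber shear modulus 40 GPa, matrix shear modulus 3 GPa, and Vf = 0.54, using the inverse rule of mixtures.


1/G12 = Vf/Gf + (1-Vf)/Gm = 0.54/40 + 0.46/3
G12 = 5.99 GPa

5.99 GPa


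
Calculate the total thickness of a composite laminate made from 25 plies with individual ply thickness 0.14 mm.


h = n * t_ply = 25 * 0.14 = 3.5 mm

3.5 mm


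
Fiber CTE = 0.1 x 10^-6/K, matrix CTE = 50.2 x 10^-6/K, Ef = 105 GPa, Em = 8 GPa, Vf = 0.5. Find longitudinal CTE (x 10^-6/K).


E1 = Ef*Vf + Em*(1-Vf) = 56.5
alpha_1 = (alpha_f*Ef*Vf + alpha_m*Em*(1-Vf))/E1 = 3.65 x 10^-6/K

3.65 x 10^-6/K


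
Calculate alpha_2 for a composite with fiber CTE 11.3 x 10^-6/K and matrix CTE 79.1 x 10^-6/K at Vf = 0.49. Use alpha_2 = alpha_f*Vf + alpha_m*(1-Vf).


alpha_2 = alpha_f*Vf + alpha_m*(1-Vf) = 11.3*0.49 + 79.1*0.51 = 45.9 x 10^-6/K

45.9 x 10^-6/K


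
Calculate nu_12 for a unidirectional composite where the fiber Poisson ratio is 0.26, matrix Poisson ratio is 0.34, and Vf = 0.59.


nu_12 = nu_f*Vf + nu_m*(1-Vf) = 0.26*0.59 + 0.34*0.41 = 0.2928

0.2928


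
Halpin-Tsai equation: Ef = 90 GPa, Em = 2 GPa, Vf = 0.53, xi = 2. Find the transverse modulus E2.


eta = (Ef/Em - 1)/(Ef/Em + xi) = (45.0 - 1)/(45.0 + 2) = 0.9362
E2 = Em*(1+xi*eta*Vf)/(1-eta*Vf) = 7.91 GPa

7.91 GPa


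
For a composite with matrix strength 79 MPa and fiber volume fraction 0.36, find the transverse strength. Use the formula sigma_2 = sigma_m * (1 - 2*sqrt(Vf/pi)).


factor = 1 - 2*sqrt(0.36/pi) = 0.323
sigma_2 = 79 * 0.323 = 25.51 MPa

25.51 MPa


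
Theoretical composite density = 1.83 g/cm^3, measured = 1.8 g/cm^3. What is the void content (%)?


Void% = (rho_theo - rho_actual)/rho_theo * 100 = (1.83 - 1.8)/1.83 * 100 = 1.64%

1.64%


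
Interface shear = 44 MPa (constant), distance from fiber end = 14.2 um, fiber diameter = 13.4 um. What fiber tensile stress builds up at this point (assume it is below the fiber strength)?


Force balance: sigma_f * (pi*d^2/4) = tau * (pi*d) * x  ->  sigma_f = 4 * tau * x / d
sigma_f = 4 * 44 * 14.2 / 13.4 = 186.5 MPa

186.5 MPa


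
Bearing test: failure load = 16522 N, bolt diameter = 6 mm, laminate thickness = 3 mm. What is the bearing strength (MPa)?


sigma_br = F/(d*h) = 16522/(6*3) = 917.9 MPa

917.9 MPa


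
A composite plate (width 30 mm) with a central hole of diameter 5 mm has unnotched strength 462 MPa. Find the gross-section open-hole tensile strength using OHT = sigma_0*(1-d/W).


OHT = sigma_0*(1-d/W) = 462*(1-5/30) = 385.0 MPa

385.0 MPa


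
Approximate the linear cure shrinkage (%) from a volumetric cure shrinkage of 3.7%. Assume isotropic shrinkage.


Linear shrinkage ≈ vol_shrink/3 = 3.7/3 = 1.233%

1.233%


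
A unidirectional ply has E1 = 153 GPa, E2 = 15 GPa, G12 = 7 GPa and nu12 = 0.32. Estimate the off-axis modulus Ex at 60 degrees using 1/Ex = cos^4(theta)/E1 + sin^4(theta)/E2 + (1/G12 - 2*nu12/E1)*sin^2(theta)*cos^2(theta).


cos^4(60) = 0.0625, sin^4(60) = 0.5625, sin^2(60)*cos^2(60) = 0.1875
1/G12 - 2*nu12/E1 = 1/7 - 2*0.32/153 = 0.138674 GPa^-1
1/Ex = 0.0625/153 + 0.5625/15 + 0.138674*0.1875 = 0.0639099 GPa^-1
Ex = 15.65 GPa

15.65 GPa


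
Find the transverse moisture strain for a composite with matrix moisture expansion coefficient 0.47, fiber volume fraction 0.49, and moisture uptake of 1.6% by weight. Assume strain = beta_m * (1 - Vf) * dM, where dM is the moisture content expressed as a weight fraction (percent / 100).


dM = 1.6/100 = 0.016
strain = beta_m * (1-Vf) * dM = 0.47 * 0.51 * 0.016 = 0.0038352

0.0038352


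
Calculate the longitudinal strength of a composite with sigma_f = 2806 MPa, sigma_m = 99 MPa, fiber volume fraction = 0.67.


sigma_1 = sigma_f*Vf + sigma_m*(1-Vf) = 2806*0.67 + 99*0.33 = 1912.7 MPa

1912.7 MPa


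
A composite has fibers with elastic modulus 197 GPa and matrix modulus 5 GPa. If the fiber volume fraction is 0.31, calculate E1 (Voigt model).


E1 = Ef*Vf + Em*(1-Vf) = 197*0.31 + 5*0.69 = 64.52 GPa

64.52 GPa


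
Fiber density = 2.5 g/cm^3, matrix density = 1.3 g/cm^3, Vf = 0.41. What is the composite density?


rho_c = rho_f*Vf + rho_m*(1-Vf) = 2.5*0.41 + 1.3*0.59 = 1.792 g/cm^3

1.792 g/cm^3


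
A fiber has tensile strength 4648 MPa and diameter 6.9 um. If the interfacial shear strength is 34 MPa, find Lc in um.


Lc = sigma_f * d / (2 * tau_i) = 4648 * 6.9 / (2 * 34) = 471.6 um

471.6 um


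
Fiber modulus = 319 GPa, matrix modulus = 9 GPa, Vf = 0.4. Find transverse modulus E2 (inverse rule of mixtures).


1/E2 = Vf/Ef + (1-Vf)/Em = 0.4/319 + 0.6/9
E2 = 14.72 GPa

14.72 GPa


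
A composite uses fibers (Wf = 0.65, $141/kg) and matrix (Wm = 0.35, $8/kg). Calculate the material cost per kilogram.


Cost = cost_f*Wf + cost_m*Wm = 141*0.65 + 8*0.35 = $94.45/kg

$94.45/kg


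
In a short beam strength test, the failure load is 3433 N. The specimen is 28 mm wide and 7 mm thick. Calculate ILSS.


ILSS = 3F/(4bh) = 3*3433/(4*28*7) = 13.14 MPa

13.14 MPa


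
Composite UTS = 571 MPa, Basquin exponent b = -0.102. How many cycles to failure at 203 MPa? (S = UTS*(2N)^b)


N = 0.5 * (S/UTS)^(1/b) = 0.5 * (203/571)^(1/-0.102) = 12656.2203 cycles

12656.2203 cycles


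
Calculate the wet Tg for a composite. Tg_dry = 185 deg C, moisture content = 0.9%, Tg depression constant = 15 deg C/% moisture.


Tg_wet = Tg_dry - k*moisture = 185 - 15*0.9 = 171.5 deg C

171.5 deg C


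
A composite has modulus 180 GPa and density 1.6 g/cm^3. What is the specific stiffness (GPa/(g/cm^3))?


Specific stiffness = E/rho = 180/1.6 = 112.5 GPa/(g/cm^3)

112.5 GPa/(g/cm^3)


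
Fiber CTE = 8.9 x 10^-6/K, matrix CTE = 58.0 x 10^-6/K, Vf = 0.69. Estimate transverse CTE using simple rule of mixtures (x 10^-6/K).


alpha_2 = alpha_f*Vf + alpha_m*(1-Vf) = 8.9*0.69 + 58.0*0.31 = 24.1 x 10^-6/K

24.1 x 10^-6/K


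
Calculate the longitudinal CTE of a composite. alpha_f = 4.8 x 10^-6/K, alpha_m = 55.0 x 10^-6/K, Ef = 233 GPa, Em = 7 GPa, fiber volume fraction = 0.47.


E1 = Ef*Vf + Em*(1-Vf) = 113.22
alpha_1 = (alpha_f*Ef*Vf + alpha_m*Em*(1-Vf))/E1 = 6.44 x 10^-6/K

6.44 x 10^-6/K


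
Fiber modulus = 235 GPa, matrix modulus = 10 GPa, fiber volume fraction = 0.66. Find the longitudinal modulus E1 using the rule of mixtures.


E1 = Ef*Vf + Em*(1-Vf) = 235*0.66 + 10*0.34 = 158.5 GPa

158.5 GPa


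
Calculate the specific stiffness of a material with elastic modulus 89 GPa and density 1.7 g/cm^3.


Specific stiffness = E/rho = 89/1.7 = 52.4 GPa/(g/cm^3)

52.4 GPa/(g/cm^3)


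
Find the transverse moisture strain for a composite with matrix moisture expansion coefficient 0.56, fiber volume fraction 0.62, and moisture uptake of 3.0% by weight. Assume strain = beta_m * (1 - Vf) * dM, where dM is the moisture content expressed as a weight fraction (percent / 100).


dM = 3.0/100 = 0.03
strain = beta_m * (1-Vf) * dM = 0.56 * 0.38 * 0.03 = 0.006384

0.006384


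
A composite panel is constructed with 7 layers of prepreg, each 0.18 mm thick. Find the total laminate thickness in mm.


h = n * t_ply = 7 * 0.18 = 1.26 mm

1.26 mm


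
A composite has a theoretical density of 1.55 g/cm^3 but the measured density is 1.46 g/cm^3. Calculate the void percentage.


Void% = (rho_theo - rho_actual)/rho_theo * 100 = (1.55 - 1.46)/1.55 * 100 = 5.81%

5.81%


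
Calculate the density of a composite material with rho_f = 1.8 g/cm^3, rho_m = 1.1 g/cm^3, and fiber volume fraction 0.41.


rho_c = rho_f*Vf + rho_m*(1-Vf) = 1.8*0.41 + 1.1*0.59 = 1.387 g/cm^3

1.387 g/cm^3


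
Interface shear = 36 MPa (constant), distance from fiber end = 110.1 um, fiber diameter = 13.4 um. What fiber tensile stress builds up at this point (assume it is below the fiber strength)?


Force balance: sigma_f * (pi*d^2/4) = tau * (pi*d) * x  ->  sigma_f = 4 * tau * x / d
sigma_f = 4 * 36 * 110.1 / 13.4 = 1183.2 MPa

1183.2 MPa


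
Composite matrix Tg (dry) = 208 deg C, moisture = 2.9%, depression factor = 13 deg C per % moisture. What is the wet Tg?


Tg_wet = Tg_dry - k*moisture = 208 - 13*2.9 = 170.3 deg C

170.3 deg C


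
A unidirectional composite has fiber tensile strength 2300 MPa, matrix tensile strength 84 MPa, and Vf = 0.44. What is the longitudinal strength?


sigma_1 = sigma_f*Vf + sigma_m*(1-Vf) = 2300*0.44 + 84*0.56 = 1059.0 MPa

1059.0 MPa


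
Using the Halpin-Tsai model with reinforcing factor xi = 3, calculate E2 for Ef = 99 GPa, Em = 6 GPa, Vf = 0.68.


eta = (Ef/Em - 1)/(Ef/Em + xi) = (16.5 - 1)/(16.5 + 3) = 0.7949
E2 = Em*(1+xi*eta*Vf)/(1-eta*Vf) = 34.23 GPa

34.23 GPa


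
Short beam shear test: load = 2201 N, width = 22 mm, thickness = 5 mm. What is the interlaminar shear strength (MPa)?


ILSS = 3F/(4bh) = 3*2201/(4*22*5) = 15.01 MPa

15.01 MPa


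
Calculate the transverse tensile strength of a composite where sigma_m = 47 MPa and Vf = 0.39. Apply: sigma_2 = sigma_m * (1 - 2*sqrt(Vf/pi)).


factor = 1 - 2*sqrt(0.39/pi) = 0.2953
sigma_2 = 47 * 0.2953 = 13.88 MPa

13.88 MPa


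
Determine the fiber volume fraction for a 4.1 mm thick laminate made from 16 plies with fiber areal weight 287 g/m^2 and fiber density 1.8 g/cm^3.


Vf = n * FAW / (rho_f * h * 1000) = 16 * 287 / (1.8 * 4.1 * 1000) = 0.6222

0.6222


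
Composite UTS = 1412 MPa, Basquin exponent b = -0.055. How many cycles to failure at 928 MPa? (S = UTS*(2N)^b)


N = 0.5 * (S/UTS)^(1/b) = 0.5 * (928/1412)^(1/-0.055) = 1031.0364 cycles

1031.0364 cycles


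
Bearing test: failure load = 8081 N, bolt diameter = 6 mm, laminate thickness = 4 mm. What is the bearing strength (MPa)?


sigma_br = F/(d*h) = 8081/(6*4) = 336.7 MPa

336.7 MPa


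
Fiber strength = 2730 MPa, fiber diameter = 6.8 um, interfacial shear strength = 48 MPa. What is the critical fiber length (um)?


Lc = sigma_f * d / (2 * tau_i) = 2730 * 6.8 / (2 * 48) = 193.4 um

193.4 um


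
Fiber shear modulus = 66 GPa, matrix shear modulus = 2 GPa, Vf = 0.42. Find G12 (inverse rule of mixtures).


1/G12 = Vf/Gf + (1-Vf)/Gm = 0.42/66 + 0.58/2
G12 = 3.37 GPa

3.37 GPa


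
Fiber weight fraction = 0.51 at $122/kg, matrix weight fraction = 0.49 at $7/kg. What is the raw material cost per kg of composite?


Cost = cost_f*Wf + cost_m*Wm = 122*0.51 + 7*0.49 = $65.65/kg

$65.65/kg


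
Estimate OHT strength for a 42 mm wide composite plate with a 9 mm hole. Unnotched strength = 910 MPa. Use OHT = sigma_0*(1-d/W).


OHT = sigma_0*(1-d/W) = 910*(1-9/42) = 715.0 MPa

715.0 MPa


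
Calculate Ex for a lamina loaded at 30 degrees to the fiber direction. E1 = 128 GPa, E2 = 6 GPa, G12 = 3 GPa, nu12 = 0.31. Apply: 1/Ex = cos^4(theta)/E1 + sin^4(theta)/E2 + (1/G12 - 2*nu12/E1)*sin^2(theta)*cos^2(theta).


cos^4(30) = 0.5625, sin^4(30) = 0.0625, sin^2(30)*cos^2(30) = 0.1875
1/G12 - 2*nu12/E1 = 1/3 - 2*0.31/128 = 0.32849 GPa^-1
1/Ex = 0.5625/128 + 0.0625/6 + 0.32849*0.1875 = 0.076403 GPa^-1
Ex = 13.09 GPa

13.09 GPa


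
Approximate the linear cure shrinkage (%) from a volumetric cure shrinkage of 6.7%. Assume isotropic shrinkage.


Linear shrinkage ≈ vol_shrink/3 = 6.7/3 = 2.233%

2.233%


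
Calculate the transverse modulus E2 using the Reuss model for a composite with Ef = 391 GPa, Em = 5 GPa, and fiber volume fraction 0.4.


1/E2 = Vf/Ef + (1-Vf)/Em = 0.4/391 + 0.6/5
E2 = 8.26 GPa

8.26 GPa


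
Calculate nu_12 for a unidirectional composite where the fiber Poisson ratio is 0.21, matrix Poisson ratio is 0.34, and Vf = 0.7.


nu_12 = nu_f*Vf + nu_m*(1-Vf) = 0.21*0.7 + 0.34*0.3 = 0.249

0.249


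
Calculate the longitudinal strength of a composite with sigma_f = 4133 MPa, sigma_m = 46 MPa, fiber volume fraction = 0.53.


sigma_1 = sigma_f*Vf + sigma_m*(1-Vf) = 4133*0.53 + 46*0.47 = 2212.1 MPa

2212.1 MPa


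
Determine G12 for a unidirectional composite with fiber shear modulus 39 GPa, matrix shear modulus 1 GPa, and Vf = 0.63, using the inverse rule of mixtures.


1/G12 = Vf/Gf + (1-Vf)/Gm = 0.63/39 + 0.37/1
G12 = 2.59 GPa

2.59 GPa


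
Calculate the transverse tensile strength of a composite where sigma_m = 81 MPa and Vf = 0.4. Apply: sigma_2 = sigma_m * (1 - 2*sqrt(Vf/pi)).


factor = 1 - 2*sqrt(0.4/pi) = 0.2864
sigma_2 = 81 * 0.2864 = 23.19 MPa

23.19 MPa


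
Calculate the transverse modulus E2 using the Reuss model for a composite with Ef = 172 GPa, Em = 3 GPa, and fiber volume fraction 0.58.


1/E2 = Vf/Ef + (1-Vf)/Em = 0.58/172 + 0.42/3
E2 = 6.97 GPa

6.97 GPa


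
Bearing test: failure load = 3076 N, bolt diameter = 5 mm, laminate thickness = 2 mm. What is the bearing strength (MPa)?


sigma_br = F/(d*h) = 3076/(5*2) = 307.6 MPa

307.6 MPa


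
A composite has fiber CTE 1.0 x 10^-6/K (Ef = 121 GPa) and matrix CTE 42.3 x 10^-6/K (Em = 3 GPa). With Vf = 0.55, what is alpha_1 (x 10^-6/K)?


E1 = Ef*Vf + Em*(1-Vf) = 67.9
alpha_1 = (alpha_f*Ef*Vf + alpha_m*Em*(1-Vf))/E1 = 1.82 x 10^-6/K

1.82 x 10^-6/K


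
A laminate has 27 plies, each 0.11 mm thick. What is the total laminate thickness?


h = n * t_ply = 27 * 0.11 = 2.97 mm

2.97 mm


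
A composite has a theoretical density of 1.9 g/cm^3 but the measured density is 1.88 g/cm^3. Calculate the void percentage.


Void% = (rho_theo - rho_actual)/rho_theo * 100 = (1.9 - 1.88)/1.9 * 100 = 1.05%

1.05%


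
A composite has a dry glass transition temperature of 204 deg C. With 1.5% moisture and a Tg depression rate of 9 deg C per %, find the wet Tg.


Tg_wet = Tg_dry - k*moisture = 204 - 9*1.5 = 190.5 deg C

190.5 deg C


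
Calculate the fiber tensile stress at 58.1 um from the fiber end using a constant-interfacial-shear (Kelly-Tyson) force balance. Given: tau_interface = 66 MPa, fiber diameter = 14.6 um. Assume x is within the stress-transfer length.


Force balance: sigma_f * (pi*d^2/4) = tau * (pi*d) * x  ->  sigma_f = 4 * tau * x / d
sigma_f = 4 * 66 * 58.1 / 14.6 = 1050.6 MPa

1050.6 MPa


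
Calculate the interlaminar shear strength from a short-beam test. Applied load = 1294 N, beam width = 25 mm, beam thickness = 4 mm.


ILSS = 3F/(4bh) = 3*1294/(4*25*4) = 9.71 MPa

9.71 MPa


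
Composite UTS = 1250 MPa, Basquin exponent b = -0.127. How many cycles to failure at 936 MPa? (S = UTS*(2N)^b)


N = 0.5 * (S/UTS)^(1/b) = 0.5 * (936/1250)^(1/-0.127) = 4.8777 cycles

4.8777 cycles


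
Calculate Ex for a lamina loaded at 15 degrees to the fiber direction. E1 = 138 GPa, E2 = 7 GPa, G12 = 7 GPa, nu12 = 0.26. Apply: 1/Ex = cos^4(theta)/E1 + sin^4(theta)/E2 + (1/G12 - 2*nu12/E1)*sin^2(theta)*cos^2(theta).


cos^4(15) = 0.870513, sin^4(15) = 0.004487, sin^2(15)*cos^2(15) = 0.0625
1/G12 - 2*nu12/E1 = 1/7 - 2*0.26/138 = 0.139089 GPa^-1
1/Ex = 0.870513/138 + 0.004487/7 + 0.139089*0.0625 = 0.0156422 GPa^-1
Ex = 63.93 GPa

63.93 GPa


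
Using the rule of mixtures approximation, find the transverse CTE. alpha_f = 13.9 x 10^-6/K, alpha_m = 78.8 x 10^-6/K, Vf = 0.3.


alpha_2 = alpha_f*Vf + alpha_m*(1-Vf) = 13.9*0.3 + 78.8*0.7 = 59.3 x 10^-6/K

59.3 x 10^-6/K


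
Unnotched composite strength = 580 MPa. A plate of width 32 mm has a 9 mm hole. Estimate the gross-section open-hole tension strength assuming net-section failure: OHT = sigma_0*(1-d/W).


OHT = sigma_0*(1-d/W) = 580*(1-9/32) = 416.9 MPa

416.9 MPa


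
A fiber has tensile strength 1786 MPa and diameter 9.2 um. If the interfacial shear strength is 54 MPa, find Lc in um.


Lc = sigma_f * d / (2 * tau_i) = 1786 * 9.2 / (2 * 54) = 152.1 um

152.1 um


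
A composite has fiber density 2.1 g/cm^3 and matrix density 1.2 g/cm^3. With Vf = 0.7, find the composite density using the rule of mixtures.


rho_c = rho_f*Vf + rho_m*(1-Vf) = 2.1*0.7 + 1.2*0.3 = 1.83 g/cm^3

1.83 g/cm^3


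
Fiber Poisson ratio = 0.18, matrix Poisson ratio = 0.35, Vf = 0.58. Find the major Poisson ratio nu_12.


nu_12 = nu_f*Vf + nu_m*(1-Vf) = 0.18*0.58 + 0.35*0.42 = 0.2514

0.2514


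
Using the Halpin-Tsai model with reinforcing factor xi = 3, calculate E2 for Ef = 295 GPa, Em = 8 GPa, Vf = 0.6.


eta = (Ef/Em - 1)/(Ef/Em + xi) = (36.875 - 1)/(36.875 + 3) = 0.8997
E2 = Em*(1+xi*eta*Vf)/(1-eta*Vf) = 45.54 GPa

45.54 GPa


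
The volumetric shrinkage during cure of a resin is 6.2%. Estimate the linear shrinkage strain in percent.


Linear shrinkage ≈ vol_shrink/3 = 6.2/3 = 2.067%

2.067%


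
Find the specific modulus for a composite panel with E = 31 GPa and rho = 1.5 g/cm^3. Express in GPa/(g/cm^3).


Specific stiffness = E/rho = 31/1.5 = 20.7 GPa/(g/cm^3)

20.7 GPa/(g/cm^3)


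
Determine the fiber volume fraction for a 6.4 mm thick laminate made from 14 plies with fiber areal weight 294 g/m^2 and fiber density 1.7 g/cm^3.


Vf = n * FAW / (rho_f * h * 1000) = 14 * 294 / (1.7 * 6.4 * 1000) = 0.3783

0.3783


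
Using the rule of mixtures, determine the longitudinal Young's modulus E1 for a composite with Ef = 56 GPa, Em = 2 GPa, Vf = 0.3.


E1 = Ef*Vf + Em*(1-Vf) = 56*0.3 + 2*0.7 = 18.2 GPa

18.2 GPa


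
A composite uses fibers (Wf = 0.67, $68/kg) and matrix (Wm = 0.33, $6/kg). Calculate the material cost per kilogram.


Cost = cost_f*Wf + cost_m*Wm = 68*0.67 + 6*0.33 = $47.54/kg

$47.54/kg


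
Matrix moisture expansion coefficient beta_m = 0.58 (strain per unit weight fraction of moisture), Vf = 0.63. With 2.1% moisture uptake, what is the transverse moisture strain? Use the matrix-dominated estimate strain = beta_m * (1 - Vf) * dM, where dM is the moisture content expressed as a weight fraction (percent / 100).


dM = 2.1/100 = 0.021
strain = beta_m * (1-Vf) * dM = 0.58 * 0.37 * 0.021 = 0.0045066

0.0045066


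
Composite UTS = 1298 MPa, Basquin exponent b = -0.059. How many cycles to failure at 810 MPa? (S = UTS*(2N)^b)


N = 0.5 * (S/UTS)^(1/b) = 0.5 * (810/1298)^(1/-0.059) = 1479.0451 cycles

1479.0451 cycles


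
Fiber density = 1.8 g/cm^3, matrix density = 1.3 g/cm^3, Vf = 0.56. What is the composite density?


rho_c = rho_f*Vf + rho_m*(1-Vf) = 1.8*0.56 + 1.3*0.44 = 1.58 g/cm^3

1.58 g/cm^3


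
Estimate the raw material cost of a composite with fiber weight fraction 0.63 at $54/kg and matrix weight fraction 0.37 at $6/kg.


Cost = cost_f*Wf + cost_m*Wm = 54*0.63 + 6*0.37 = $36.24/kg

$36.24/kg


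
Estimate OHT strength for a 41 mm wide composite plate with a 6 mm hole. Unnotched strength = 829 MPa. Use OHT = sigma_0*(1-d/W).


OHT = sigma_0*(1-d/W) = 829*(1-6/41) = 707.7 MPa

707.7 MPa


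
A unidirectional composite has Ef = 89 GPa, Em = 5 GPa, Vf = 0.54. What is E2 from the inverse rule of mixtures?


1/E2 = Vf/Ef + (1-Vf)/Em = 0.54/89 + 0.46/5
E2 = 10.2 GPa

10.2 GPa


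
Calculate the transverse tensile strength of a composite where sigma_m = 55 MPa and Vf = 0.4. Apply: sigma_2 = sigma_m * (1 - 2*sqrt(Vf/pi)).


factor = 1 - 2*sqrt(0.4/pi) = 0.2864
sigma_2 = 55 * 0.2864 = 15.75 MPa

15.75 MPa


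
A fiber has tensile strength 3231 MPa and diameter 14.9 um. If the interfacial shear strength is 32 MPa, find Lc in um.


Lc = sigma_f * d / (2 * tau_i) = 3231 * 14.9 / (2 * 32) = 752.2 um

752.2 um


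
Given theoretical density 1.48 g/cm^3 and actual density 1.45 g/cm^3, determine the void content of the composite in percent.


Void% = (rho_theo - rho_actual)/rho_theo * 100 = (1.48 - 1.45)/1.48 * 100 = 2.03%

2.03%


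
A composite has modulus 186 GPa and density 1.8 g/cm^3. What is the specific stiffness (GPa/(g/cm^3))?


Specific stiffness = E/rho = 186/1.8 = 103.3 GPa/(g/cm^3)

103.3 GPa/(g/cm^3)


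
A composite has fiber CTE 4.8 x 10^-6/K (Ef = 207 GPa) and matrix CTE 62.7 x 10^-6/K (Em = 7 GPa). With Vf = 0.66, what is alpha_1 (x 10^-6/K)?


E1 = Ef*Vf + Em*(1-Vf) = 139.0
alpha_1 = (alpha_f*Ef*Vf + alpha_m*Em*(1-Vf))/E1 = 5.79 x 10^-6/K

5.79 x 10^-6/K


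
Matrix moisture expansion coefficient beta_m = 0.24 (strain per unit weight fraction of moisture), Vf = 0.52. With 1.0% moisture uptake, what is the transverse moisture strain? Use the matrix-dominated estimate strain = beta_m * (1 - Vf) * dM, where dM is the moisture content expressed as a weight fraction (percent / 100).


dM = 1.0/100 = 0.01
strain = beta_m * (1-Vf) * dM = 0.24 * 0.48 * 0.01 = 0.001152

0.001152


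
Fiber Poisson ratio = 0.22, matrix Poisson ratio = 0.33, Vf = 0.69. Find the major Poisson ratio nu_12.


nu_12 = nu_f*Vf + nu_m*(1-Vf) = 0.22*0.69 + 0.33*0.31 = 0.2541

0.2541


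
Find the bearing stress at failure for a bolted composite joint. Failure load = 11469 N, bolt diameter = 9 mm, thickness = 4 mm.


sigma_br = F/(d*h) = 11469/(9*4) = 318.6 MPa

318.6 MPa


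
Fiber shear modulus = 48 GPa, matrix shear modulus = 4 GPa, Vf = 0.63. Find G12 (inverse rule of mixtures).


1/G12 = Vf/Gf + (1-Vf)/Gm = 0.63/48 + 0.37/4
G12 = 9.47 GPa

9.47 GPa


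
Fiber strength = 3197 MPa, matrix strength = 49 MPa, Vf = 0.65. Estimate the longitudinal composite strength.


sigma_1 = sigma_f*Vf + sigma_m*(1-Vf) = 3197*0.65 + 49*0.35 = 2095.2 MPa

2095.2 MPa


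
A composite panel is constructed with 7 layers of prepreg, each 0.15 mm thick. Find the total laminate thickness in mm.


h = n * t_ply = 7 * 0.15 = 1.05 mm

1.05 mm


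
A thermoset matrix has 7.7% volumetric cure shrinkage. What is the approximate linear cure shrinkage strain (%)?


Linear shrinkage ≈ vol_shrink/3 = 7.7/3 = 2.567%

2.567%


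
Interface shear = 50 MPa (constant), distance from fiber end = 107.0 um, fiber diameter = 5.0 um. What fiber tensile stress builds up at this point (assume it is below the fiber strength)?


Force balance: sigma_f * (pi*d^2/4) = tau * (pi*d) * x  ->  sigma_f = 4 * tau * x / d
sigma_f = 4 * 50 * 107.0 / 5.0 = 4280.0 MPa

4280.0 MPa


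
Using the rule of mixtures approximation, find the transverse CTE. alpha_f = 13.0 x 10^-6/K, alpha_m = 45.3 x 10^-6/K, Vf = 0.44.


alpha_2 = alpha_f*Vf + alpha_m*(1-Vf) = 13.0*0.44 + 45.3*0.56 = 31.1 x 10^-6/K

31.1 x 10^-6/K


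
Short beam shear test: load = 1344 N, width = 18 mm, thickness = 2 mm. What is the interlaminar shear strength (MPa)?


ILSS = 3F/(4bh) = 3*1344/(4*18*2) = 28.0 MPa

28.0 MPa


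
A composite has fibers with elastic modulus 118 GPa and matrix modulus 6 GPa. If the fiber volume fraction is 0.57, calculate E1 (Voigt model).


E1 = Ef*Vf + Em*(1-Vf) = 118*0.57 + 6*0.43 = 69.84 GPa

69.84 GPa


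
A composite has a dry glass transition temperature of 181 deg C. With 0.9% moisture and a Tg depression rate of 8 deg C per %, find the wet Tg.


Tg_wet = Tg_dry - k*moisture = 181 - 8*0.9 = 173.8 deg C

173.8 deg C


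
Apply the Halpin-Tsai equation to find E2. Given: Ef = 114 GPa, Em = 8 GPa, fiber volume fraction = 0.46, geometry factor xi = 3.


eta = (Ef/Em - 1)/(Ef/Em + xi) = (14.25 - 1)/(14.25 + 3) = 0.7681
E2 = Em*(1+xi*eta*Vf)/(1-eta*Vf) = 25.48 GPa

25.48 GPa


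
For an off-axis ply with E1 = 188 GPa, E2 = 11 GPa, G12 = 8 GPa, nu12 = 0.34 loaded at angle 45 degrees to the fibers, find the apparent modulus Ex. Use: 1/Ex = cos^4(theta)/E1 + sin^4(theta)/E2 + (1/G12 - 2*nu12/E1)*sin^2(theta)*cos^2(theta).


cos^4(45) = 0.25, sin^4(45) = 0.25, sin^2(45)*cos^2(45) = 0.25
1/G12 - 2*nu12/E1 = 1/8 - 2*0.34/188 = 0.121383 GPa^-1
1/Ex = 0.25/188 + 0.25/11 + 0.121383*0.25 = 0.0544028 GPa^-1
Ex = 18.38 GPa

18.38 GPa


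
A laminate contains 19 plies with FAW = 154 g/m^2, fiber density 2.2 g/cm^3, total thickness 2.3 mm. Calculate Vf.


Vf = n * FAW / (rho_f * h * 1000) = 19 * 154 / (2.2 * 2.3 * 1000) = 0.5783

0.5783


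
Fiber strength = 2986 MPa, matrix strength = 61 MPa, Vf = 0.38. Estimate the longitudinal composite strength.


sigma_1 = sigma_f*Vf + sigma_m*(1-Vf) = 2986*0.38 + 61*0.62 = 1172.5 MPa

1172.5 MPa


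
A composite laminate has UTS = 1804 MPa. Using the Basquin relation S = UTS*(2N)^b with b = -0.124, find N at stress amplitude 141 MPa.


N = 0.5 * (S/UTS)^(1/b) = 0.5 * (141/1804)^(1/-0.124) = 4.2318e+08 cycles

4.2318e+08 cycles


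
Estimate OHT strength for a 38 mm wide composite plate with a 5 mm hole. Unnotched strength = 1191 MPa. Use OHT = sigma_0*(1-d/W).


OHT = sigma_0*(1-d/W) = 1191*(1-5/38) = 1034.3 MPa

1034.3 MPa


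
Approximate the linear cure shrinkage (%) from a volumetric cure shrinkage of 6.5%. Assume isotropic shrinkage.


Linear shrinkage ≈ vol_shrink/3 = 6.5/3 = 2.167%

2.167%


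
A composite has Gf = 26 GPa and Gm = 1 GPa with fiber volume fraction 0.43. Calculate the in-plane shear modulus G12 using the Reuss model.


1/G12 = Vf/Gf + (1-Vf)/Gm = 0.43/26 + 0.57/1
G12 = 1.7 GPa

1.7 GPa


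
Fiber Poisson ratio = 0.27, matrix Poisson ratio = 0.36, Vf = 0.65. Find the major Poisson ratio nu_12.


nu_12 = nu_f*Vf + nu_m*(1-Vf) = 0.27*0.65 + 0.36*0.35 = 0.3015

0.3015


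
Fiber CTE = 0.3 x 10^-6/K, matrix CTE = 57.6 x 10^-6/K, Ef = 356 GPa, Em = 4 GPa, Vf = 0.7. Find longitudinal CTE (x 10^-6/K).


E1 = Ef*Vf + Em*(1-Vf) = 250.4
alpha_1 = (alpha_f*Ef*Vf + alpha_m*Em*(1-Vf))/E1 = 0.57 x 10^-6/K

0.57 x 10^-6/K


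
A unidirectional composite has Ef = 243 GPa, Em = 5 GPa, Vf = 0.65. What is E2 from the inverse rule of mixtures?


1/E2 = Vf/Ef + (1-Vf)/Em = 0.65/243 + 0.35/5
E2 = 13.76 GPa

13.76 GPa
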